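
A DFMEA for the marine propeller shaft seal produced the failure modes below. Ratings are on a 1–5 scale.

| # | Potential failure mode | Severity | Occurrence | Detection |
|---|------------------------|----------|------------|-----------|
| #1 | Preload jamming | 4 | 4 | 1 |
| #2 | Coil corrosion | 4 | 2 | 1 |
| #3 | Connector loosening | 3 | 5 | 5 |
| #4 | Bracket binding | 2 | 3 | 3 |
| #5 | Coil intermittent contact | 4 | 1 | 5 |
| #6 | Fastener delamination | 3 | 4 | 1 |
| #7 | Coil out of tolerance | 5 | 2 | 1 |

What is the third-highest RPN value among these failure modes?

18

RPN = Severity × Occurrence × Detection:
  #1: 4 × 4 × 1 = 16
  #2: 4 × 2 × 1 = 8
  #3: 3 × 5 × 5 = 75
  #4: 2 × 3 × 3 = 18
  #5: 4 × 1 × 5 = 20
  #6: 3 × 4 × 1 = 12
  #7: 5 × 2 × 1 = 10
Sorted descending: 75, 20, 18, 16, 12, 10, 8.
The third-highest RPN is 18 (#4).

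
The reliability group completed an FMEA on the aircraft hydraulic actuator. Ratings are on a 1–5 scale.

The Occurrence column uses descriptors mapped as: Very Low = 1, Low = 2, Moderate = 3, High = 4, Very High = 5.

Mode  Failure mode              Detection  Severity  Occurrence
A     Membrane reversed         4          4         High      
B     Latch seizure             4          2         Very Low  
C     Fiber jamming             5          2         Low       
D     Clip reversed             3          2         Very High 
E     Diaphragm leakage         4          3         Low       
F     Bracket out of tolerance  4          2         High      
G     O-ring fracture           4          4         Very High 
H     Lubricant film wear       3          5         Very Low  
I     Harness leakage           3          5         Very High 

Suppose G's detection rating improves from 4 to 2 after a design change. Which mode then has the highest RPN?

RPN = Severity × Occurrence × Detection:
  A: 4 × 4 × 4 = 64
  B: 2 × 1 × 4 = 8
  C: 2 × 2 × 5 = 20
  D: 2 × 5 × 3 = 30
  E: 3 × 2 × 4 = 24
  F: 2 × 4 × 4 = 32
  G: 4 × 5 × 4 = 80
  H: 5 × 1 × 3 = 15
  I: 5 × 5 × 3 = 75
After action: G → 4 × 5 × 2 = 40.
Revised RPNs: I=75, A=64, G=40, F=32, D=30, E=24, C=20, H=15, B=8.
Highest is now I (75).

I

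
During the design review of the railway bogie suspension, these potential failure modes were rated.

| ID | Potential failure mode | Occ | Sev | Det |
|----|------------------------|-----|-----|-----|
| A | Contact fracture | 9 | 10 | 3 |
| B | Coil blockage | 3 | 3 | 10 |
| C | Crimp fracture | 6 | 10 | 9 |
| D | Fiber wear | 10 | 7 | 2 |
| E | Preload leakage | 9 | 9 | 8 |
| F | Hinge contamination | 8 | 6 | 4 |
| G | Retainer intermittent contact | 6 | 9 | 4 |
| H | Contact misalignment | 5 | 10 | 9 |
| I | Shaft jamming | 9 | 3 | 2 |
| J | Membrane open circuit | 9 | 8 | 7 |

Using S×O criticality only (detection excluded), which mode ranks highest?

A

Criticality = Severity × Occurrence:
  A: 10 × 9 = 90
  B: 3 × 3 = 9
  C: 10 × 6 = 60
  D: 7 × 10 = 70
  E: 9 × 9 = 81
  F: 6 × 8 = 48
  G: 9 × 6 = 54
  H: 10 × 5 = 50
  I: 3 × 9 = 27
  J: 8 × 9 = 72
Highest criticality is 90 → A.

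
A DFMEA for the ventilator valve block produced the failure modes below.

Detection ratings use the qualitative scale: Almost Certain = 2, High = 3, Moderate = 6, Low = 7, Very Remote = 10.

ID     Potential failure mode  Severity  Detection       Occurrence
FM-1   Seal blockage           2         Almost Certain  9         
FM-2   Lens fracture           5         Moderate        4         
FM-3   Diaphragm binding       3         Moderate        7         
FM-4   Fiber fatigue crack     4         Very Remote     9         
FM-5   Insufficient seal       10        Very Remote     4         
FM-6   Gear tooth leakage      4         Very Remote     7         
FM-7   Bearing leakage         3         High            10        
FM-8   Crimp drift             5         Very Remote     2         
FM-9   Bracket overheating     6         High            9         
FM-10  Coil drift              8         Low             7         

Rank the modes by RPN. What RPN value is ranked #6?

126

RPN = Severity × Occurrence × Detection:
  FM-1: 2 × 9 × 2 = 36
  FM-2: 5 × 4 × 6 = 120
  FM-3: 3 × 7 × 6 = 126
  FM-4: 4 × 9 × 10 = 360
  FM-5: 10 × 4 × 10 = 400
  FM-6: 4 × 7 × 10 = 280
  FM-7: 3 × 10 × 3 = 90
  FM-8: 5 × 2 × 10 = 100
  FM-9: 6 × 9 × 3 = 162
  FM-10: 8 × 7 × 7 = 392
Sorted descending: 400, 392, 360, 280, 162, 126, 120, 100, 90, 36.
The sixth-highest RPN is 126 (FM-3).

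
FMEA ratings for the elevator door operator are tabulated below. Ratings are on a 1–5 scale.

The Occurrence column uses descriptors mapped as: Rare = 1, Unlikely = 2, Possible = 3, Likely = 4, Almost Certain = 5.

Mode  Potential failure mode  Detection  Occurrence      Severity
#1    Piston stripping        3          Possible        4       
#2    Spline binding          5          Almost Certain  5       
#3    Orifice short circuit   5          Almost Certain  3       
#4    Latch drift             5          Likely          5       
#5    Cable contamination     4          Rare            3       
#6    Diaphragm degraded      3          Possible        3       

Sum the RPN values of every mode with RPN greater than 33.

336

RPN = Severity × Occurrence × Detection:
  #1: 4 × 3 × 3 = 36
  #2: 5 × 5 × 5 = 125
  #3: 3 × 5 × 5 = 75
  #4: 5 × 4 × 5 = 100
  #5: 3 × 1 × 4 = 12
  #6: 3 × 3 × 3 = 27
RPN > 33: #1 (36), #2 (125), #3 (75), #4 (100).
Sum: 36 + 125 + 75 + 100 = 336.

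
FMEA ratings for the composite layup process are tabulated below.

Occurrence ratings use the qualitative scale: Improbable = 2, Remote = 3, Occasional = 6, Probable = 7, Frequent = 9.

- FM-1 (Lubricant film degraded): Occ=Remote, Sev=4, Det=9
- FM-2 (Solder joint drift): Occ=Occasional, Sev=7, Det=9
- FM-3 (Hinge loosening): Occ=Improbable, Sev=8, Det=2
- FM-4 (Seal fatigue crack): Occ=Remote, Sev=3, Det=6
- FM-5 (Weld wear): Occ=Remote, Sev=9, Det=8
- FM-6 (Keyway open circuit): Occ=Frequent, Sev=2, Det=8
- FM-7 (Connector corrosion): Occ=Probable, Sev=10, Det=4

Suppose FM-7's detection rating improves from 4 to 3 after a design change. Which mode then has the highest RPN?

RPN = Severity × Occurrence × Detection:
  FM-1: 4 × 3 × 9 = 108
  FM-2: 7 × 6 × 9 = 378
  FM-3: 8 × 2 × 2 = 32
  FM-4: 3 × 3 × 6 = 54
  FM-5: 9 × 3 × 8 = 216
  FM-6: 2 × 9 × 8 = 144
  FM-7: 10 × 7 × 4 = 280
After action: FM-7 → 10 × 7 × 3 = 210.
Revised RPNs: FM-2=378, FM-5=216, FM-7=210, FM-6=144, FM-1=108, FM-4=54, FM-3=32.
Highest is now FM-2 (378).

FM-2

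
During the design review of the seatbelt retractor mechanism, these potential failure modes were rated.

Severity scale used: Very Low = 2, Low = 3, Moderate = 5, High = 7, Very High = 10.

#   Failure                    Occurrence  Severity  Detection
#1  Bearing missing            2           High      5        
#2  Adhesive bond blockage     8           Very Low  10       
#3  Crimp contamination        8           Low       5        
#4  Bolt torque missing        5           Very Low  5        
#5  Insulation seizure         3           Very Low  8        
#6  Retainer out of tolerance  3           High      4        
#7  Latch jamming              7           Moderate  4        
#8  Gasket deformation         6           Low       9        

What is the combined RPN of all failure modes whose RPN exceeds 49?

RPN = Severity × Occurrence × Detection:
  #1: 7 × 2 × 5 = 70
  #2: 2 × 8 × 10 = 160
  #3: 3 × 8 × 5 = 120
  #4: 2 × 5 × 5 = 50
  #5: 2 × 3 × 8 = 48
  #6: 7 × 3 × 4 = 84
  #7: 5 × 7 × 4 = 140
  #8: 3 × 6 × 9 = 162
RPN > 49: #1 (70), #2 (160), #3 (120), #4 (50), #6 (84), #7 (140), #8 (162).
Sum: 70 + 160 + 120 + 50 + 84 + 140 + 162 = 786.

786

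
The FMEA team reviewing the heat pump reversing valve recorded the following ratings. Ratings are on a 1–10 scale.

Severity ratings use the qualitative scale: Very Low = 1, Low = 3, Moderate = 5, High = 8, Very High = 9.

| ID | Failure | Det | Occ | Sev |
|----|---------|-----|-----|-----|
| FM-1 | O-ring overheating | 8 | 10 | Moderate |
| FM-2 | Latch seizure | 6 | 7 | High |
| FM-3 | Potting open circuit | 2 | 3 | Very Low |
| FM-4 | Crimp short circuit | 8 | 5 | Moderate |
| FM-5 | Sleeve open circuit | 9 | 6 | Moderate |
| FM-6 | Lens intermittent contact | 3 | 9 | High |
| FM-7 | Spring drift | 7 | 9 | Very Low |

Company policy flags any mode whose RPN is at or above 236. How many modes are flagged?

3

RPN = Severity × Occurrence × Detection:
  FM-1: 5 × 10 × 8 = 400
  FM-2: 8 × 7 × 6 = 336
  FM-3: 1 × 3 × 2 = 6
  FM-4: 5 × 5 × 8 = 200
  FM-5: 5 × 6 × 9 = 270
  FM-6: 8 × 9 × 3 = 216
  FM-7: 1 × 9 × 7 = 63
Modes with RPN ≥ 236: FM-1 (400), FM-2 (336), FM-5 (270) → 3.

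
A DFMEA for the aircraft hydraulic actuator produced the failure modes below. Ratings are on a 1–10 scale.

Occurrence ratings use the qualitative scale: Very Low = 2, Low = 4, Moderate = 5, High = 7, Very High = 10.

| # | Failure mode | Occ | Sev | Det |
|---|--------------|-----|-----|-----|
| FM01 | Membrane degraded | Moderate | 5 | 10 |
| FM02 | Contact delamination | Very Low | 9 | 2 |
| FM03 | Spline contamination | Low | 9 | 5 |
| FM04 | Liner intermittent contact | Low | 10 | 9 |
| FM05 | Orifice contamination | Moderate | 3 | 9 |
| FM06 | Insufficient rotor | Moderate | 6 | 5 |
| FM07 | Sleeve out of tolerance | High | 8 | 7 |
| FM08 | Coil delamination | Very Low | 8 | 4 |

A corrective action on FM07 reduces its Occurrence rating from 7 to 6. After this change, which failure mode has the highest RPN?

FM04

RPN = Severity × Occurrence × Detection:
  FM01: 5 × 5 × 10 = 250
  FM02: 9 × 2 × 2 = 36
  FM03: 9 × 4 × 5 = 180
  FM04: 10 × 4 × 9 = 360
  FM05: 3 × 5 × 9 = 135
  FM06: 6 × 5 × 5 = 150
  FM07: 8 × 7 × 7 = 392
  FM08: 8 × 2 × 4 = 64
After action: FM07 → 8 × 6 × 7 = 336.
Revised RPNs: FM04=360, FM07=336, FM01=250, FM03=180, FM06=150, FM05=135, FM08=64, FM02=36.
Highest is now FM04 (360).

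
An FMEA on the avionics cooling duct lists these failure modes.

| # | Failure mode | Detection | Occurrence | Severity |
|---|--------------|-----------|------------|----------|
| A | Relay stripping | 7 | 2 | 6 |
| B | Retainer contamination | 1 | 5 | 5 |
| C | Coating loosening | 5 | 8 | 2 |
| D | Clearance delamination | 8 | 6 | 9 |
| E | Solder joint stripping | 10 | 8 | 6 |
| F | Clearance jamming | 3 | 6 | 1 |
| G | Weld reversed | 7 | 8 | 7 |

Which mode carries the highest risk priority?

E

RPN = Severity × Occurrence × Detection:
  A: 6 × 2 × 7 = 84
  B: 5 × 5 × 1 = 25
  C: 2 × 8 × 5 = 80
  D: 9 × 6 × 8 = 432
  E: 6 × 8 × 10 = 480
  F: 1 × 6 × 3 = 18
  G: 7 × 8 × 7 = 392
Highest RPN is 480 → E.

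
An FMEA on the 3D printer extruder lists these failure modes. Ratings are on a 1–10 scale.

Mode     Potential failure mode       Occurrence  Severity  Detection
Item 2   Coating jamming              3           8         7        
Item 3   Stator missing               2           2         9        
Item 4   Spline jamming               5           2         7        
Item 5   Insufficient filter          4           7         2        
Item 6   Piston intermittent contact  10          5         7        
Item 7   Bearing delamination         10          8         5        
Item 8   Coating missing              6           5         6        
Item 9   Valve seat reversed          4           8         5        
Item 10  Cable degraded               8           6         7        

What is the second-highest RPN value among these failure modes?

RPN = Severity × Occurrence × Detection:
  Item 2: 8 × 3 × 7 = 168
  Item 3: 2 × 2 × 9 = 36
  Item 4: 2 × 5 × 7 = 70
  Item 5: 7 × 4 × 2 = 56
  Item 6: 5 × 10 × 7 = 350
  Item 7: 8 × 10 × 5 = 400
  Item 8: 5 × 6 × 6 = 180
  Item 9: 8 × 4 × 5 = 160
  Item 10: 6 × 8 × 7 = 336
Sorted descending: 400, 350, 336, 180, 168, 160, 70, 56, 36.
The second-highest RPN is 350 (Item 6).

350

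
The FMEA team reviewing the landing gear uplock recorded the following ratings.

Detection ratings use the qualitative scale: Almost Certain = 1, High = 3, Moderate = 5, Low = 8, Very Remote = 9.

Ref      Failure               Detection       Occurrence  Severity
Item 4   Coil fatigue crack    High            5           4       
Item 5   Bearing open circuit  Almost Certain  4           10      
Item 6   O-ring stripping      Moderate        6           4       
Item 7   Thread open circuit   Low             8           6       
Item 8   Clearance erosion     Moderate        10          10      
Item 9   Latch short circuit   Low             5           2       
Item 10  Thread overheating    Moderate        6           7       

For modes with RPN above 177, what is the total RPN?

RPN = Severity × Occurrence × Detection:
  Item 4: 4 × 5 × 3 = 60
  Item 5: 10 × 4 × 1 = 40
  Item 6: 4 × 6 × 5 = 120
  Item 7: 6 × 8 × 8 = 384
  Item 8: 10 × 10 × 5 = 500
  Item 9: 2 × 5 × 8 = 80
  Item 10: 7 × 6 × 5 = 210
RPN > 177: Item 7 (384), Item 8 (500), Item 10 (210).
Sum: 384 + 500 + 210 = 1094.

1094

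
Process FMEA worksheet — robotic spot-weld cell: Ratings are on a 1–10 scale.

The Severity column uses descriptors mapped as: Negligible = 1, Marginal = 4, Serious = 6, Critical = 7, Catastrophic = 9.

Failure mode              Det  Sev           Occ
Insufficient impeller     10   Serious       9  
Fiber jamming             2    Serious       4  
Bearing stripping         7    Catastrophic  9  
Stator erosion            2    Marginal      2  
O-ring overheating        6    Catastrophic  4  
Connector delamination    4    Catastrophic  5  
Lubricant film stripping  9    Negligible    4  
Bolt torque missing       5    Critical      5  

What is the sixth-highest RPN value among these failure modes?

48

RPN = Severity × Occurrence × Detection:
  Insufficient impeller: 6 × 9 × 10 = 540
  Fiber jamming: 6 × 4 × 2 = 48
  Bearing stripping: 9 × 9 × 7 = 567
  Stator erosion: 4 × 2 × 2 = 16
  O-ring overheating: 9 × 4 × 6 = 216
  Connector delamination: 9 × 5 × 4 = 180
  Lubricant film stripping: 1 × 4 × 9 = 36
  Bolt torque missing: 7 × 5 × 5 = 175
Sorted descending: 567, 540, 216, 180, 175, 48, 36, 16.
The sixth-highest RPN is 48 (Fiber jamming).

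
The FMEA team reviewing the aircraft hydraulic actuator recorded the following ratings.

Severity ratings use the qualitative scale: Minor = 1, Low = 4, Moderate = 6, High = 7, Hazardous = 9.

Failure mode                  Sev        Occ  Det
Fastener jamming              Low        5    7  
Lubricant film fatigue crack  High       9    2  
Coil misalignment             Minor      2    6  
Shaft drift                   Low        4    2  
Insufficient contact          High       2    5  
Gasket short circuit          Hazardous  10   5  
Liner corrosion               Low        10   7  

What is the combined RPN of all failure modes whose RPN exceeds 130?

870

RPN = Severity × Occurrence × Detection:
  Fastener jamming: 4 × 5 × 7 = 140
  Lubricant film fatigue crack: 7 × 9 × 2 = 126
  Coil misalignment: 1 × 2 × 6 = 12
  Shaft drift: 4 × 4 × 2 = 32
  Insufficient contact: 7 × 2 × 5 = 70
  Gasket short circuit: 9 × 10 × 5 = 450
  Liner corrosion: 4 × 10 × 7 = 280
RPN > 130: Fastener jamming (140), Gasket short circuit (450), Liner corrosion (280).
Sum: 140 + 450 + 280 = 870.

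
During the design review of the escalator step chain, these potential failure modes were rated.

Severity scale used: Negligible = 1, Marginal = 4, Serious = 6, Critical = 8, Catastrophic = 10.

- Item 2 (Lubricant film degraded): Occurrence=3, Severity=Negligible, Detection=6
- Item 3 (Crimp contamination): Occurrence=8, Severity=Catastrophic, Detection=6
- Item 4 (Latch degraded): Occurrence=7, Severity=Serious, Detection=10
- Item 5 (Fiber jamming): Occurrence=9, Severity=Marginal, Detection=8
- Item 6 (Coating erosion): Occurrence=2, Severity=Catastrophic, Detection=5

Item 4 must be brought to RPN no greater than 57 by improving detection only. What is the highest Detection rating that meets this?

Item 4: S=6, O=7, D=10 → current RPN = 420.
Fixed product = 42. Need 42 × D ≤ 57, so D ≤ 57/42 = 1.36.
Maximum integer Detection rating = 1 (gives RPN 42; D=2 would give 84 > 57).

1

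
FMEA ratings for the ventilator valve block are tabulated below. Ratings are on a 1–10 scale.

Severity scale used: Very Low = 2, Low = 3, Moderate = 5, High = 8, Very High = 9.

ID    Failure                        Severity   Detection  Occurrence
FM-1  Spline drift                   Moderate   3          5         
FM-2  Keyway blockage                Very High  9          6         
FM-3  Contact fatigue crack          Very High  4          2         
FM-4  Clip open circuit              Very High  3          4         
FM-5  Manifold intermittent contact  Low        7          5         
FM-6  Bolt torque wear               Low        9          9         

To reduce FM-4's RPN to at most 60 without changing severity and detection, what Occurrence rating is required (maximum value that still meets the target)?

FM-4: S=9, O=4, D=3 → current RPN = 108.
Fixed product = 27. Need 27 × O ≤ 60, so O ≤ 60/27 = 2.22.
Maximum integer Occurrence rating = 2 (gives RPN 54; O=3 would give 81 > 60).

2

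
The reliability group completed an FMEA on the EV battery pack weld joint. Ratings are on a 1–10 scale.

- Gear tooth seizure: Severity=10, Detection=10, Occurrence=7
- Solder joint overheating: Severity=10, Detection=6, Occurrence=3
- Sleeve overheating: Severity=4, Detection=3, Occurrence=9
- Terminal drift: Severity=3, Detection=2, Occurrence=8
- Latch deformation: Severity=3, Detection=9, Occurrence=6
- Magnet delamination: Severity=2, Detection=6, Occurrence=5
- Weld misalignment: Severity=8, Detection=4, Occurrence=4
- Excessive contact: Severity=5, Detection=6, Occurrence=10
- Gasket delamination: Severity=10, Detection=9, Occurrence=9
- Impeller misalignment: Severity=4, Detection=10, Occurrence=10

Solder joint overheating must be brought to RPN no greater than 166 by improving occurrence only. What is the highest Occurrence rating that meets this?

2

Solder joint overheating: S=10, O=3, D=6 → current RPN = 180.
Fixed product = 60. Need 60 × O ≤ 166, so O ≤ 166/60 = 2.77.
Maximum integer Occurrence rating = 2 (gives RPN 120; O=3 would give 180 > 166).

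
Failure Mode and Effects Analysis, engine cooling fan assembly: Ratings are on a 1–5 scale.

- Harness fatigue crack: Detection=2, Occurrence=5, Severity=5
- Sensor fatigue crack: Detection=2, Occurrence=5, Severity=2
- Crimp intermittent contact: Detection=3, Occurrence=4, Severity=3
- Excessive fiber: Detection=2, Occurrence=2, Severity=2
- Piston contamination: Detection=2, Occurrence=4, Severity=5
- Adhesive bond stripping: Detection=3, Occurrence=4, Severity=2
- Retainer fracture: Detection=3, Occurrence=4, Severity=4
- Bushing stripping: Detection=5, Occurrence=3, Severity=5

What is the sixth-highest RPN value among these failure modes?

RPN = Severity × Occurrence × Detection:
  Harness fatigue crack: 5 × 5 × 2 = 50
  Sensor fatigue crack: 2 × 5 × 2 = 20
  Crimp intermittent contact: 3 × 4 × 3 = 36
  Excessive fiber: 2 × 2 × 2 = 8
  Piston contamination: 5 × 4 × 2 = 40
  Adhesive bond stripping: 2 × 4 × 3 = 24
  Retainer fracture: 4 × 4 × 3 = 48
  Bushing stripping: 5 × 3 × 5 = 75
Sorted descending: 75, 50, 48, 40, 36, 24, 20, 8.
The sixth-highest RPN is 24 (Adhesive bond stripping).

24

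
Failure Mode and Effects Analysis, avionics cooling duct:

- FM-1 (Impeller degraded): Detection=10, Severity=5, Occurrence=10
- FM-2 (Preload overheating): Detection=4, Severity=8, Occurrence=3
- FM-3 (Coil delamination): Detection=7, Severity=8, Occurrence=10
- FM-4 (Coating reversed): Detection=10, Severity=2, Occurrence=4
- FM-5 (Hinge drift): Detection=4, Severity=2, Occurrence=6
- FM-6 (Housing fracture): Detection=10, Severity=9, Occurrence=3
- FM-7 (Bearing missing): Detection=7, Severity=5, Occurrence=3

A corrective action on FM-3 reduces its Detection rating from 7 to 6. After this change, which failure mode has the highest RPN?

RPN = Severity × Occurrence × Detection:
  FM-1: 5 × 10 × 10 = 500
  FM-2: 8 × 3 × 4 = 96
  FM-3: 8 × 10 × 7 = 560
  FM-4: 2 × 4 × 10 = 80
  FM-5: 2 × 6 × 4 = 48
  FM-6: 9 × 3 × 10 = 270
  FM-7: 5 × 3 × 7 = 105
After action: FM-3 → 8 × 10 × 6 = 480.
Revised RPNs: FM-1=500, FM-3=480, FM-6=270, FM-7=105, FM-2=96, FM-4=80, FM-5=48.
Highest is now FM-1 (500).

FM-1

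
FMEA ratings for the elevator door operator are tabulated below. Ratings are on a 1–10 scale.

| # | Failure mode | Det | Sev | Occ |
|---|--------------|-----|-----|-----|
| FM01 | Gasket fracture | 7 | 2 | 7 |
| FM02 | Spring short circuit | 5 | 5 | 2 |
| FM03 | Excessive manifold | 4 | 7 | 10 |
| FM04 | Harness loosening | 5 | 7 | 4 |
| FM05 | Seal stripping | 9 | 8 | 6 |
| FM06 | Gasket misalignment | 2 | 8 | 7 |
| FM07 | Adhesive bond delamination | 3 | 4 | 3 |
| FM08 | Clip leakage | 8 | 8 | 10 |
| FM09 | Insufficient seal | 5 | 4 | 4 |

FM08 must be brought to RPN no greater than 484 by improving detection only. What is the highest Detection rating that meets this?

FM08: S=8, O=10, D=8 → current RPN = 640.
Fixed product = 80. Need 80 × D ≤ 484, so D ≤ 484/80 = 6.05.
Maximum integer Detection rating = 6 (gives RPN 480; D=7 would give 560 > 484).

6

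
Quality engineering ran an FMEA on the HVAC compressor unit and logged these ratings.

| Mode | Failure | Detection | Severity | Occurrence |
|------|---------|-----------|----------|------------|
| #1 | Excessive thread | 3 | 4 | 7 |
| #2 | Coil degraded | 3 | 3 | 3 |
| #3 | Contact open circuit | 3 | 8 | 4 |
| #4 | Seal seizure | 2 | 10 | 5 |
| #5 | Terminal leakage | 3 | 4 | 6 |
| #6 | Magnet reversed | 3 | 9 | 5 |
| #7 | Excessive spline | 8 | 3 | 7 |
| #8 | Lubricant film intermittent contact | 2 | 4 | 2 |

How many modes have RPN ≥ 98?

3

RPN = Severity × Occurrence × Detection:
  #1: 4 × 7 × 3 = 84
  #2: 3 × 3 × 3 = 27
  #3: 8 × 4 × 3 = 96
  #4: 10 × 5 × 2 = 100
  #5: 4 × 6 × 3 = 72
  #6: 9 × 5 × 3 = 135
  #7: 3 × 7 × 8 = 168
  #8: 4 × 2 × 2 = 16
Modes with RPN ≥ 98: #4 (100), #6 (135), #7 (168) → 3.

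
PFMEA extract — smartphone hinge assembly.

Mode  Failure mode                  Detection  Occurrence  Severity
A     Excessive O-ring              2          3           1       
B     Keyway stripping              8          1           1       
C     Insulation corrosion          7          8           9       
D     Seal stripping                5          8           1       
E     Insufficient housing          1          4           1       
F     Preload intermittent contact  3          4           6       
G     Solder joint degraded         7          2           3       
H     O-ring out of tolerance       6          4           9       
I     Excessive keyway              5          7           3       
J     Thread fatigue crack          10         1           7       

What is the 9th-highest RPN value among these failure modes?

RPN = Severity × Occurrence × Detection:
  A: 1 × 3 × 2 = 6
  B: 1 × 1 × 8 = 8
  C: 9 × 8 × 7 = 504
  D: 1 × 8 × 5 = 40
  E: 1 × 4 × 1 = 4
  F: 6 × 4 × 3 = 72
  G: 3 × 2 × 7 = 42
  H: 9 × 4 × 6 = 216
  I: 3 × 7 × 5 = 105
  J: 7 × 1 × 10 = 70
Sorted descending: 504, 216, 105, 72, 70, 42, 40, 8, 6, 4.
The 9th-highest RPN is 6 (A).

6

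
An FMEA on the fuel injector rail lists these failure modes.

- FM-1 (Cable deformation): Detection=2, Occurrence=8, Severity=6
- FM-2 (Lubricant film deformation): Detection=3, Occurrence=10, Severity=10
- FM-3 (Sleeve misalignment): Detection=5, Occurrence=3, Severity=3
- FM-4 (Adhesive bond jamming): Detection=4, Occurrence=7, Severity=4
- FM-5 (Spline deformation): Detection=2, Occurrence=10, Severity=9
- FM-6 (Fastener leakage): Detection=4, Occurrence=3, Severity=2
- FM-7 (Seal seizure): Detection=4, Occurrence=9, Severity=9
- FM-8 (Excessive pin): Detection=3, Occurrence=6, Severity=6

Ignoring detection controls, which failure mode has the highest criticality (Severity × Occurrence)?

FM-2

Criticality = Severity × Occurrence:
  FM-1: 6 × 8 = 48
  FM-2: 10 × 10 = 100
  FM-3: 3 × 3 = 9
  FM-4: 4 × 7 = 28
  FM-5: 9 × 10 = 90
  FM-6: 2 × 3 = 6
  FM-7: 9 × 9 = 81
  FM-8: 6 × 6 = 36
Highest criticality is 100 → FM-2.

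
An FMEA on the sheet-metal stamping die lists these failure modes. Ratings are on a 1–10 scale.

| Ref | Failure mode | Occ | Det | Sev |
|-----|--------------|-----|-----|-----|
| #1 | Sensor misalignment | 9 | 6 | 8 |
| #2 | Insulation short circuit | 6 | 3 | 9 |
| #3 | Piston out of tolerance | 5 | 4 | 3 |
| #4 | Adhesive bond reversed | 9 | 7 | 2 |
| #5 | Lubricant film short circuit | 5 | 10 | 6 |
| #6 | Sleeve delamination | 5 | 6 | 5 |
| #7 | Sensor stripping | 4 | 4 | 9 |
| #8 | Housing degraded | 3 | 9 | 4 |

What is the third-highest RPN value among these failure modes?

RPN = Severity × Occurrence × Detection:
  #1: 8 × 9 × 6 = 432
  #2: 9 × 6 × 3 = 162
  #3: 3 × 5 × 4 = 60
  #4: 2 × 9 × 7 = 126
  #5: 6 × 5 × 10 = 300
  #6: 5 × 5 × 6 = 150
  #7: 9 × 4 × 4 = 144
  #8: 4 × 3 × 9 = 108
Sorted descending: 432, 300, 162, 150, 144, 126, 108, 60.
The third-highest RPN is 162 (#2).

162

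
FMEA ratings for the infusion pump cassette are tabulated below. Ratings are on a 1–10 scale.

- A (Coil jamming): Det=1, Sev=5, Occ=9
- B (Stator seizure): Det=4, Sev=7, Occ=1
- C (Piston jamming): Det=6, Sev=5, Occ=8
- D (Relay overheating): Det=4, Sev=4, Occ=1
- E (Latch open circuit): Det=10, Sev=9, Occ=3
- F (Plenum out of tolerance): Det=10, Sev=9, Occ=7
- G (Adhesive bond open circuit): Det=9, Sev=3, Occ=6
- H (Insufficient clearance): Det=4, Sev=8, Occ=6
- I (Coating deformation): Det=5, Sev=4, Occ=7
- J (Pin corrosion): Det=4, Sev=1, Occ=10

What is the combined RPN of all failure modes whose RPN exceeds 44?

RPN = Severity × Occurrence × Detection:
  A: 5 × 9 × 1 = 45
  B: 7 × 1 × 4 = 28
  C: 5 × 8 × 6 = 240
  D: 4 × 1 × 4 = 16
  E: 9 × 3 × 10 = 270
  F: 9 × 7 × 10 = 630
  G: 3 × 6 × 9 = 162
  H: 8 × 6 × 4 = 192
  I: 4 × 7 × 5 = 140
  J: 1 × 10 × 4 = 40
RPN > 44: A (45), C (240), E (270), F (630), G (162), H (192), I (140).
Sum: 45 + 240 + 270 + 630 + 162 + 192 + 140 = 1679.

1679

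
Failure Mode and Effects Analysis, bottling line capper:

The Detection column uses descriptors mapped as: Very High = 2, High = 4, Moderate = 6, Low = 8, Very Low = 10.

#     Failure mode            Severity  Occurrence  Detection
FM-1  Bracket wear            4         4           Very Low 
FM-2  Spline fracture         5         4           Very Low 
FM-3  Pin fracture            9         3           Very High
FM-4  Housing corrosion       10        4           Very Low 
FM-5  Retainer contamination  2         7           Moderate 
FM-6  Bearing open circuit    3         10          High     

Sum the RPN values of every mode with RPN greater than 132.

RPN = Severity × Occurrence × Detection:
  FM-1: 4 × 4 × 10 = 160
  FM-2: 5 × 4 × 10 = 200
  FM-3: 9 × 3 × 2 = 54
  FM-4: 10 × 4 × 10 = 400
  FM-5: 2 × 7 × 6 = 84
  FM-6: 3 × 10 × 4 = 120
RPN > 132: FM-1 (160), FM-2 (200), FM-4 (400).
Sum: 160 + 200 + 400 = 760.

760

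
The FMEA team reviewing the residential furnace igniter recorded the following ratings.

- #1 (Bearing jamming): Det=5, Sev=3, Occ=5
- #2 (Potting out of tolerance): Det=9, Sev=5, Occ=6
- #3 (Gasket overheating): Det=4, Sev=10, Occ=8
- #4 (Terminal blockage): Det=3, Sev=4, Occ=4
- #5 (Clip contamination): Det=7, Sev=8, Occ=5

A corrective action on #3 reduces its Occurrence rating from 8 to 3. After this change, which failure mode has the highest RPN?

#5

RPN = Severity × Occurrence × Detection:
  #1: 3 × 5 × 5 = 75
  #2: 5 × 6 × 9 = 270
  #3: 10 × 8 × 4 = 320
  #4: 4 × 4 × 3 = 48
  #5: 8 × 5 × 7 = 280
After action: #3 → 10 × 3 × 4 = 120.
Revised RPNs: #5=280, #2=270, #3=120, #1=75, #4=48.
Highest is now #5 (280).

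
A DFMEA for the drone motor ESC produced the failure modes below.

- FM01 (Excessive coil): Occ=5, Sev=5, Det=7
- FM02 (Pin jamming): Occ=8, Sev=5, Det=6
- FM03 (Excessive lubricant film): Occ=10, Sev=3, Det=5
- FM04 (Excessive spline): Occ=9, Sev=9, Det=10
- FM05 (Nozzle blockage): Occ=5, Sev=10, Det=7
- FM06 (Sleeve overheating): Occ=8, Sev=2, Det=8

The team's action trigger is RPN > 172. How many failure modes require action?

4

RPN = Severity × Occurrence × Detection:
  FM01: 5 × 5 × 7 = 175
  FM02: 5 × 8 × 6 = 240
  FM03: 3 × 10 × 5 = 150
  FM04: 9 × 9 × 10 = 810
  FM05: 10 × 5 × 7 = 350
  FM06: 2 × 8 × 8 = 128
Modes with RPN > 172: FM01 (175), FM02 (240), FM04 (810), FM05 (350) → 4.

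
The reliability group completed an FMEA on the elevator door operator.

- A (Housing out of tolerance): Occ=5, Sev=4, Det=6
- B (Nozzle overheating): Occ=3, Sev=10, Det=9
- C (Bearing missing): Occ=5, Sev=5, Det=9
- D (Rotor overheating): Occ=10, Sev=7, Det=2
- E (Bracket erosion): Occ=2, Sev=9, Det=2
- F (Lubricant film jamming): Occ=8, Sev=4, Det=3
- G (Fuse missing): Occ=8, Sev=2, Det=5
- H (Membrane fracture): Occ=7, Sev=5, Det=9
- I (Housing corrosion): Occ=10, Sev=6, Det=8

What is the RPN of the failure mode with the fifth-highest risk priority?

RPN = Severity × Occurrence × Detection:
  A: 4 × 5 × 6 = 120
  B: 10 × 3 × 9 = 270
  C: 5 × 5 × 9 = 225
  D: 7 × 10 × 2 = 140
  E: 9 × 2 × 2 = 36
  F: 4 × 8 × 3 = 96
  G: 2 × 8 × 5 = 80
  H: 5 × 7 × 9 = 315
  I: 6 × 10 × 8 = 480
Sorted descending: 480, 315, 270, 225, 140, 120, 96, 80, 36.
The fifth-highest RPN is 140 (D).

140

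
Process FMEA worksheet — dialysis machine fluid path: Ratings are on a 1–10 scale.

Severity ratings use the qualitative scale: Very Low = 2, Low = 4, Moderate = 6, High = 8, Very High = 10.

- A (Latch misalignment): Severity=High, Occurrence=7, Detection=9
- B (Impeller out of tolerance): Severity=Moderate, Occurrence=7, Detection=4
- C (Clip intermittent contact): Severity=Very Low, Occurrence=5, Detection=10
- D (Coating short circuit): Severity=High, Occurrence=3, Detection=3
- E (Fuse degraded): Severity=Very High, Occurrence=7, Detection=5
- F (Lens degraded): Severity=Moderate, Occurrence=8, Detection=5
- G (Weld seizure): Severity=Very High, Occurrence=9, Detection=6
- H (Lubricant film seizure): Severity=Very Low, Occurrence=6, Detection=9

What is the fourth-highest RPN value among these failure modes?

240

RPN = Severity × Occurrence × Detection:
  A: 8 × 7 × 9 = 504
  B: 6 × 7 × 4 = 168
  C: 2 × 5 × 10 = 100
  D: 8 × 3 × 3 = 72
  E: 10 × 7 × 5 = 350
  F: 6 × 8 × 5 = 240
  G: 10 × 9 × 6 = 540
  H: 2 × 6 × 9 = 108
Sorted descending: 540, 504, 350, 240, 168, 108, 100, 72.
The fourth-highest RPN is 240 (F).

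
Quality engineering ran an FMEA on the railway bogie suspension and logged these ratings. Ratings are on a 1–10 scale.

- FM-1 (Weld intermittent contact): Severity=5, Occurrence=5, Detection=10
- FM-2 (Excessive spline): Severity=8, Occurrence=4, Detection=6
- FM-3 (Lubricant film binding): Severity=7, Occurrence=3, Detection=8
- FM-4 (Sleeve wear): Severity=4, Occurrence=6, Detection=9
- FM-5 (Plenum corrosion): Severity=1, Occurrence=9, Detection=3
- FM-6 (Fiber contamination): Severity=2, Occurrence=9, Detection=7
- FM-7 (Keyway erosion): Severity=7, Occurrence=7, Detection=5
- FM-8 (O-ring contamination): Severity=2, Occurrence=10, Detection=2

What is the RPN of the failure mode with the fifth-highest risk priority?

RPN = Severity × Occurrence × Detection:
  FM-1: 5 × 5 × 10 = 250
  FM-2: 8 × 4 × 6 = 192
  FM-3: 7 × 3 × 8 = 168
  FM-4: 4 × 6 × 9 = 216
  FM-5: 1 × 9 × 3 = 27
  FM-6: 2 × 9 × 7 = 126
  FM-7: 7 × 7 × 5 = 245
  FM-8: 2 × 10 × 2 = 40
Sorted descending: 250, 245, 216, 192, 168, 126, 40, 27.
The fifth-highest RPN is 168 (FM-3).

168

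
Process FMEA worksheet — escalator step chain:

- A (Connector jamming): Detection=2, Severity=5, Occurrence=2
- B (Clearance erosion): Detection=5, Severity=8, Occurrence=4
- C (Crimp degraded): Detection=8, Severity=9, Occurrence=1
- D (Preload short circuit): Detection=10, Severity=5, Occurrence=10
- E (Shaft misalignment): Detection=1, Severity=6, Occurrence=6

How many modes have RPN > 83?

2

RPN = Severity × Occurrence × Detection:
  A: 5 × 2 × 2 = 20
  B: 8 × 4 × 5 = 160
  C: 9 × 1 × 8 = 72
  D: 5 × 10 × 10 = 500
  E: 6 × 6 × 1 = 36
Modes with RPN > 83: B (160), D (500) → 2.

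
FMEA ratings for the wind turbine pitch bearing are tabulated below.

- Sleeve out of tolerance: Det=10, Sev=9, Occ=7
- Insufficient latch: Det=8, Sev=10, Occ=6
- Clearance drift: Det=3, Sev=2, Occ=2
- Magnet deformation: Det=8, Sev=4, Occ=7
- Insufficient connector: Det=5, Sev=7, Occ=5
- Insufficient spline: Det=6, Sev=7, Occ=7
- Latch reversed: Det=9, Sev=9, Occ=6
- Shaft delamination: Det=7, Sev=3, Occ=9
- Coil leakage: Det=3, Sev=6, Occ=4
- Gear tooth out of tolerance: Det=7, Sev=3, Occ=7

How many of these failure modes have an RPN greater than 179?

6

RPN = Severity × Occurrence × Detection:
  Sleeve out of tolerance: 9 × 7 × 10 = 630
  Insufficient latch: 10 × 6 × 8 = 480
  Clearance drift: 2 × 2 × 3 = 12
  Magnet deformation: 4 × 7 × 8 = 224
  Insufficient connector: 7 × 5 × 5 = 175
  Insufficient spline: 7 × 7 × 6 = 294
  Latch reversed: 9 × 6 × 9 = 486
  Shaft delamination: 3 × 9 × 7 = 189
  Coil leakage: 6 × 4 × 3 = 72
  Gear tooth out of tolerance: 3 × 7 × 7 = 147
Modes with RPN > 179: Sleeve out of tolerance (630), Insufficient latch (480), Magnet deformation (224), Insufficient spline (294), Latch reversed (486), Shaft delamination (189) → 6.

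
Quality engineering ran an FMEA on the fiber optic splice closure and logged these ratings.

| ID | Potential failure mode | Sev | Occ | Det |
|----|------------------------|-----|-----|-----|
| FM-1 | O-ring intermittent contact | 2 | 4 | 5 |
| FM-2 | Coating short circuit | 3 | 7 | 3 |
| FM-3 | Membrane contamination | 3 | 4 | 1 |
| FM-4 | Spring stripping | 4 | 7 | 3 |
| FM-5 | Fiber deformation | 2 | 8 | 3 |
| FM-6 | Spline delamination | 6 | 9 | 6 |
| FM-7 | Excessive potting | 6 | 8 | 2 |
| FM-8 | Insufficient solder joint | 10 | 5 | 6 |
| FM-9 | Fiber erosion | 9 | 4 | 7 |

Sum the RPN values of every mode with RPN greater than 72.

1056

RPN = Severity × Occurrence × Detection:
  FM-1: 2 × 4 × 5 = 40
  FM-2: 3 × 7 × 3 = 63
  FM-3: 3 × 4 × 1 = 12
  FM-4: 4 × 7 × 3 = 84
  FM-5: 2 × 8 × 3 = 48
  FM-6: 6 × 9 × 6 = 324
  FM-7: 6 × 8 × 2 = 96
  FM-8: 10 × 5 × 6 = 300
  FM-9: 9 × 4 × 7 = 252
RPN > 72: FM-4 (84), FM-6 (324), FM-7 (96), FM-8 (300), FM-9 (252).
Sum: 84 + 324 + 96 + 300 + 252 = 1056.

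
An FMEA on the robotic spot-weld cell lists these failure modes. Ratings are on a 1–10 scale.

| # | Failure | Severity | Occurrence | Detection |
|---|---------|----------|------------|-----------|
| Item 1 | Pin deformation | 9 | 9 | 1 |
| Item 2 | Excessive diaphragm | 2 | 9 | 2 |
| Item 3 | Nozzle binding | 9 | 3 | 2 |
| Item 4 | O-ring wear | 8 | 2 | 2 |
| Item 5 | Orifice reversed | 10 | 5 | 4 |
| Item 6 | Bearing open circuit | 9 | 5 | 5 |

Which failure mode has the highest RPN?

RPN = Severity × Occurrence × Detection:
  Item 1: 9 × 9 × 1 = 81
  Item 2: 2 × 9 × 2 = 36
  Item 3: 9 × 3 × 2 = 54
  Item 4: 8 × 2 × 2 = 32
  Item 5: 10 × 5 × 4 = 200
  Item 6: 9 × 5 × 5 = 225
Highest RPN is 225 → Item 6.

Item 6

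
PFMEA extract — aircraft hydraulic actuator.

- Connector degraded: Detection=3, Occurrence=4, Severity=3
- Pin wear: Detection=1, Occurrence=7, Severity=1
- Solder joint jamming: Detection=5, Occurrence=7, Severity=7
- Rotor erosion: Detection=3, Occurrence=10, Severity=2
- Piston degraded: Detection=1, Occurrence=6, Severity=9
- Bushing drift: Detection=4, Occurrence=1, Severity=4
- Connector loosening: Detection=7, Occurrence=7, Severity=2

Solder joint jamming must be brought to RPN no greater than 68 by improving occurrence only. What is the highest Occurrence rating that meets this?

Solder joint jamming: S=7, O=7, D=5 → current RPN = 245.
Fixed product = 35. Need 35 × O ≤ 68, so O ≤ 68/35 = 1.94.
Maximum integer Occurrence rating = 1 (gives RPN 35; O=2 would give 70 > 68).

1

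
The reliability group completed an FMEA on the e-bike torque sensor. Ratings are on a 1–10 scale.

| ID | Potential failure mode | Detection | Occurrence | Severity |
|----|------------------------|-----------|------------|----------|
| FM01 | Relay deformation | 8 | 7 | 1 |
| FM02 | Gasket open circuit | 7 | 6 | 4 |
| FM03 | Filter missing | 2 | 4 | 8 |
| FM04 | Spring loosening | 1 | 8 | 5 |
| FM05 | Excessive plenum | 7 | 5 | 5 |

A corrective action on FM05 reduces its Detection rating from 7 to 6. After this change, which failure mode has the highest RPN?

FM02

RPN = Severity × Occurrence × Detection:
  FM01: 1 × 7 × 8 = 56
  FM02: 4 × 6 × 7 = 168
  FM03: 8 × 4 × 2 = 64
  FM04: 5 × 8 × 1 = 40
  FM05: 5 × 5 × 7 = 175
After action: FM05 → 5 × 5 × 6 = 150.
Revised RPNs: FM02=168, FM05=150, FM03=64, FM01=56, FM04=40.
Highest is now FM02 (168).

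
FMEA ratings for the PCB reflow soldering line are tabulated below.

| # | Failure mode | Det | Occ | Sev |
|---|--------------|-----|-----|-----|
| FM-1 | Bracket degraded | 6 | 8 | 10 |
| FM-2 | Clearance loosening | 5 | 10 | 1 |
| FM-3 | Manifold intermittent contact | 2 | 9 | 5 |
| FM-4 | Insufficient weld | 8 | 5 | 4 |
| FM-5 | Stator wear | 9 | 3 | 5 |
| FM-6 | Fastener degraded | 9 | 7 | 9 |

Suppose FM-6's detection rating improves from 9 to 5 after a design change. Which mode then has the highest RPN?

RPN = Severity × Occurrence × Detection:
  FM-1: 10 × 8 × 6 = 480
  FM-2: 1 × 10 × 5 = 50
  FM-3: 5 × 9 × 2 = 90
  FM-4: 4 × 5 × 8 = 160
  FM-5: 5 × 3 × 9 = 135
  FM-6: 9 × 7 × 9 = 567
After action: FM-6 → 9 × 7 × 5 = 315.
Revised RPNs: FM-1=480, FM-6=315, FM-4=160, FM-5=135, FM-3=90, FM-2=50.
Highest is now FM-1 (480).

FM-1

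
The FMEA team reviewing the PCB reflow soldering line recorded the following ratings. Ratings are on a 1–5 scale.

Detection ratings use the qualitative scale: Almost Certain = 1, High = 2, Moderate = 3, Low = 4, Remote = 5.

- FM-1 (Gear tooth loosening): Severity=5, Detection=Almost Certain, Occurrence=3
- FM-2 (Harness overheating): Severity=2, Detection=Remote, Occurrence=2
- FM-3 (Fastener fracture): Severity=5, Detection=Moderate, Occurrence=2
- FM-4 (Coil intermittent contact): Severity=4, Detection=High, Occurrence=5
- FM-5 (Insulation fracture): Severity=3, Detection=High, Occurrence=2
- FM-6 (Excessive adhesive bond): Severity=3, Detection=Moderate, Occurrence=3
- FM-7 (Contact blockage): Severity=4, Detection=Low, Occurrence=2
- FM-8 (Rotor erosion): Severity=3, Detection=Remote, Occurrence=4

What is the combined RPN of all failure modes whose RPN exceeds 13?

224

RPN = Severity × Occurrence × Detection:
  FM-1: 5 × 3 × 1 = 15
  FM-2: 2 × 2 × 5 = 20
  FM-3: 5 × 2 × 3 = 30
  FM-4: 4 × 5 × 2 = 40
  FM-5: 3 × 2 × 2 = 12
  FM-6: 3 × 3 × 3 = 27
  FM-7: 4 × 2 × 4 = 32
  FM-8: 3 × 4 × 5 = 60
RPN > 13: FM-1 (15), FM-2 (20), FM-3 (30), FM-4 (40), FM-6 (27), FM-7 (32), FM-8 (60).
Sum: 15 + 20 + 30 + 40 + 27 + 32 + 60 = 224.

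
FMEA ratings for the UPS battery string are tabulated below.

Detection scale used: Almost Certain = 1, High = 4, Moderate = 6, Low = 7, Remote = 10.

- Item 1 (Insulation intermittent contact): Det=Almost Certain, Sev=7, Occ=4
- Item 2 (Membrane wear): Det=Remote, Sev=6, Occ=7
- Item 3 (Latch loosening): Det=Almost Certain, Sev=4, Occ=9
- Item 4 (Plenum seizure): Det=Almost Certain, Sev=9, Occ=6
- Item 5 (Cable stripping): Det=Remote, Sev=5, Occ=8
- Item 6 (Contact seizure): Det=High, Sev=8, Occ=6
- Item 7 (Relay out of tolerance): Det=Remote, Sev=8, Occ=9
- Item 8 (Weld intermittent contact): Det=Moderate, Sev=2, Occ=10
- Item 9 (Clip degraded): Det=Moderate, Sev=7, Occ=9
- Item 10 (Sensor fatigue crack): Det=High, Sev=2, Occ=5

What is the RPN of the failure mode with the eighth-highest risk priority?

RPN = Severity × Occurrence × Detection:
  Item 1: 7 × 4 × 1 = 28
  Item 2: 6 × 7 × 10 = 420
  Item 3: 4 × 9 × 1 = 36
  Item 4: 9 × 6 × 1 = 54
  Item 5: 5 × 8 × 10 = 400
  Item 6: 8 × 6 × 4 = 192
  Item 7: 8 × 9 × 10 = 720
  Item 8: 2 × 10 × 6 = 120
  Item 9: 7 × 9 × 6 = 378
  Item 10: 2 × 5 × 4 = 40
Sorted descending: 720, 420, 400, 378, 192, 120, 54, 40, 36, 28.
The eighth-highest RPN is 40 (Item 10).

40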